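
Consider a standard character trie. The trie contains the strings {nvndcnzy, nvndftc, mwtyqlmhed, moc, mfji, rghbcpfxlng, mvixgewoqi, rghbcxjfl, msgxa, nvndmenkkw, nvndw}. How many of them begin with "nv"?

Filter for entries beginning with "nv":
Matches: "nvndcnzy", "nvndftc", "nvndmenkkw", "nvndw"
Count: 4

4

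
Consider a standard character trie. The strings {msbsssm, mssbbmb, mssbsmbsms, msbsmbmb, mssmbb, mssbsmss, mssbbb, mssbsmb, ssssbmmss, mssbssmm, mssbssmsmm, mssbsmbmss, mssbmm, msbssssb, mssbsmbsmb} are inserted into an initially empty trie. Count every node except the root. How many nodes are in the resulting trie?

For each word, the new-node count is its length minus the longest prefix already in the trie:
  "msbsssm" → 7 new (m, s, b, s, s, s, m)
  "mssbbmb" → prefix "ms" already present; 5 new (s, b, b, m, b)
  "mssbsmbsms" → prefix "mssb" already present; 6 new (s, m, b, s, m, s)
  "msbsmbmb" → prefix "msbs" already present; 4 new (m, b, m, b)
  "mssmbb" → prefix "mss" already present; 3 new (m, b, b)
  "mssbsmss" → prefix "mssbsm" already present; 2 new (s, s)
  "mssbbb" → prefix "mssbb" already present; 1 new (b)
  "mssbsmb" → prefix "mssbsmb" already present; 0 new (none)
  "ssssbmmss" → 9 new (s, s, s, s, b, m, m, s, s)
  "mssbssmm" → prefix "mssbs" already present; 3 new (s, m, m)
  "mssbssmsmm" → prefix "mssbssm" already present; 3 new (s, m, m)
  "mssbsmbmss" → prefix "mssbsmb" already present; 3 new (m, s, s)
  "mssbmm" → prefix "mssb" already present; 2 new (m, m)
  "msbssssb" → prefix "msbsss" already present; 2 new (s, b)
  "mssbsmbsmb" → prefix "mssbsmbsm" already present; 1 new (b)
Total nodes = 7 + 5 + 6 + 4 + 3 + 2 + 1 + 0 + 9 + 3 + 3 + 3 + 2 + 2 + 1 = 51

51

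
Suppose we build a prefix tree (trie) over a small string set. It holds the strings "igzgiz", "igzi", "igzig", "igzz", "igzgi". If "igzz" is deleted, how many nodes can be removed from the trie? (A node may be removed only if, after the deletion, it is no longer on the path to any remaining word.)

After clearing the end-marker at "igzz", prune upward until reaching a node still needed by another word.
The suffix "z" (1 node) is used only by "igzz"; the node for "igz" still has the child "g", so pruning stops there.
Nodes removed: 1

1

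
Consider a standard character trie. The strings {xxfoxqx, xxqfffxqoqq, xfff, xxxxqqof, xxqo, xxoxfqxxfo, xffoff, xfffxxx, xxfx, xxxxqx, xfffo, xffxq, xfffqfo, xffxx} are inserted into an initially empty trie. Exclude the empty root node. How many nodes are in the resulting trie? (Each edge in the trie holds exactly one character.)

Insert word by word; a character creates a node only if that edge doesn't already exist:
  "xxfoxqx" → 7 new (x, x, f, o, x, q, x)
  "xxqfffxqoqq" → prefix "xx" already present; 9 new (q, f, f, f, x, q, o, q, q)
  "xfff" → prefix "x" already present; 3 new (f, f, f)
  "xxxxqqof" → prefix "xx" already present; 6 new (x, x, q, q, o, f)
  "xxqo" → prefix "xxq" already present; 1 new (o)
  "xxoxfqxxfo" → prefix "xx" already present; 8 new (o, x, f, q, x, x, f, o)
  "xffoff" → prefix "xff" already present; 3 new (o, f, f)
  "xfffxxx" → prefix "xfff" already present; 3 new (x, x, x)
  "xxfx" → prefix "xxf" already present; 1 new (x)
  "xxxxqx" → prefix "xxxxq" already present; 1 new (x)
  "xfffo" → prefix "xfff" already present; 1 new (o)
  "xffxq" → prefix "xff" already present; 2 new (x, q)
  "xfffqfo" → prefix "xfff" already present; 3 new (q, f, o)
  "xffxx" → prefix "xffx" already present; 1 new (x)
Total nodes = 7 + 9 + 3 + 6 + 1 + 8 + 3 + 3 + 1 + 1 + 1 + 2 + 3 + 1 = 49

49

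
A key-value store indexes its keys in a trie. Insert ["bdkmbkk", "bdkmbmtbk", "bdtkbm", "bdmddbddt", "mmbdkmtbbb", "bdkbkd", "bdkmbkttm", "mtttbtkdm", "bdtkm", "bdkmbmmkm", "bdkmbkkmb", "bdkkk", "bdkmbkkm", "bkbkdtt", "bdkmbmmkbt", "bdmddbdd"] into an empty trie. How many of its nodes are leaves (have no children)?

13

Leaves are exactly the stored words that no other stored word extends.
Those words: "bdkbkd", "bdkkk", "bdkmbkkmb", "bdkmbkttm", "bdkmbmmkbt", "bdkmbmmkm", "bdkmbmtbk", "bdmddbddt", "bdtkbm", "bdtkm", "bkbkdtt", "mmbdkmtbbb", "mtttbtkdm"
Leaf count: 13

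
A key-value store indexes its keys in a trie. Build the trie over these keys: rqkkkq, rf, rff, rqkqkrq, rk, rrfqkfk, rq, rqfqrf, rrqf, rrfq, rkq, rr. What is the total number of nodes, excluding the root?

Insert word by word; a character creates a node only if that edge doesn't already exist:
  "rqkkkq" → 6 new (r, q, k, k, k, q)
  "rf" → prefix "r" already present; 1 new (f)
  "rff" → prefix "rf" already present; 1 new (f)
  "rqkqkrq" → prefix "rqk" already present; 4 new (q, k, r, q)
  "rk" → prefix "r" already present; 1 new (k)
  "rrfqkfk" → prefix "r" already present; 6 new (r, f, q, k, f, k)
  "rq" → prefix "rq" already present; 0 new (none)
  "rqfqrf" → prefix "rq" already present; 4 new (f, q, r, f)
  "rrqf" → prefix "rr" already present; 2 new (q, f)
  "rrfq" → prefix "rrfq" already present; 0 new (none)
  "rkq" → prefix "rk" already present; 1 new (q)
  "rr" → prefix "rr" already present; 0 new (none)
Total nodes = 6 + 1 + 1 + 4 + 1 + 6 + 0 + 4 + 2 + 0 + 1 + 0 = 26

26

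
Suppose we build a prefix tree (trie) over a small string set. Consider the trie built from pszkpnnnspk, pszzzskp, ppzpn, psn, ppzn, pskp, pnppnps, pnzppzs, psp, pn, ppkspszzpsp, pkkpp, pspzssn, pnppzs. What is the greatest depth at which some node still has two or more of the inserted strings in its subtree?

The deepest shared node is where two words last agree before diverging.
"pnppnps" and "pnppzs" agree on "pnpp" (4 characters) before diverging; nothing deeper is shared.
Longest shared-prefix length: 4

4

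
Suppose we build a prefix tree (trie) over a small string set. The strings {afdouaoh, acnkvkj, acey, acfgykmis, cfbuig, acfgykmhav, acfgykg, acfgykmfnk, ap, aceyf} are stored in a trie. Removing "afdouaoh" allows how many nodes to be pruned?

After clearing the end-marker at "afdouaoh", prune upward until reaching a node still needed by another word.
The suffix "fdouaoh" (7 nodes) is used only by "afdouaoh"; the node for "a" still has the child "c", so pruning stops there.
Nodes removed: 7

7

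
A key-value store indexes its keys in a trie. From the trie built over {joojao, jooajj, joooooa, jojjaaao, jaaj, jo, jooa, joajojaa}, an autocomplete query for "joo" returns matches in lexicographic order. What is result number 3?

joojao

Words with prefix "joo", in lexicographic order: "jooa", "jooajj", "joojao", "joooooa"
The 3rd is joojao.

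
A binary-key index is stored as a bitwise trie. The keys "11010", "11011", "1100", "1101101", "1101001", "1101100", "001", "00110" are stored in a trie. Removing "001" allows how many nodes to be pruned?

0

A node on "001"'s path can go only if nothing else ends at it or branches off below it.
Every node on "001" is still needed (e.g. by "00110"), so nothing is freed.
Nodes removed: 0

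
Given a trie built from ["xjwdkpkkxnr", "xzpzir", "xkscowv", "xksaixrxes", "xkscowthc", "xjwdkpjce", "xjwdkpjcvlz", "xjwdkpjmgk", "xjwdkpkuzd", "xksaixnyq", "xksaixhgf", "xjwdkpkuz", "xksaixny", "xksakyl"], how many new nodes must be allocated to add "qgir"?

Nothing in the trie begins with "q"; the whole of "qgir" is new.
4 − 0 = 4 new nodes.

4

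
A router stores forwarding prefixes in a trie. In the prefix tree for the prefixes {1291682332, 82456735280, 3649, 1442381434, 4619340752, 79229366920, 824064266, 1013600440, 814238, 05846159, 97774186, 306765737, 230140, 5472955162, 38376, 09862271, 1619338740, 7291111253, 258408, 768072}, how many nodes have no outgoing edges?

20

Leaves are exactly the stored words that no other stored word extends.
Those words: "05846159", "09862271", "1013600440", "1291682332", "1442381434", "1619338740", "230140", "258408", "306765737", "3649", "38376", "4619340752", "5472955162", "7291111253", "768072", "79229366920", "814238", "824064266", "82456735280", "97774186"
Leaf count: 20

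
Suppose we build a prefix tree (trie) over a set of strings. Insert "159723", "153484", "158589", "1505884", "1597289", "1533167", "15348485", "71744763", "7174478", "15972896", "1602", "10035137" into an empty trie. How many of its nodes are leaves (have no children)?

10

A leaf is a node with no children — equivalently, the end of a word that is not a proper prefix of any other stored word.
Those words: "10035137", "1505884", "1533167", "15348485", "158589", "159723", "15972896", "1602", "71744763", "7174478"
Leaf count: 10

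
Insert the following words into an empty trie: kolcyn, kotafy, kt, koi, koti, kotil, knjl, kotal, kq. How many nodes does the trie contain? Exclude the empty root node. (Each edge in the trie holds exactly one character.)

19

Count nodes per top-level branch (shared prefixes stored once):
  'k'-branch (knjl, koi, kolcyn, kotafy, kotal, koti, kotil, kq, kt): 19 nodes
Sum: 19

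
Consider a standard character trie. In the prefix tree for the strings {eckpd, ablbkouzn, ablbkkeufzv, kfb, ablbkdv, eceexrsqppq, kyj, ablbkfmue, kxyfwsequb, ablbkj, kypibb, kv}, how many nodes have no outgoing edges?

12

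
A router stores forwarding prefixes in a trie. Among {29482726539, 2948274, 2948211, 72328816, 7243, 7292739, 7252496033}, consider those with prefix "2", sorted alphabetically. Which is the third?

Filter for "2…" and sort: "2948211", "29482726539", "2948274"
Position 3: 2948274

2948274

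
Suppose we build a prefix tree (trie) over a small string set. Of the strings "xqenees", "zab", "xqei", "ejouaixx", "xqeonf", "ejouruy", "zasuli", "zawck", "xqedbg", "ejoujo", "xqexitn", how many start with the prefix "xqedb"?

1

Walk to "xqedb"; the words in its subtree are exactly those with that prefix.
Words under "xqedb": xqedbg
Count: 1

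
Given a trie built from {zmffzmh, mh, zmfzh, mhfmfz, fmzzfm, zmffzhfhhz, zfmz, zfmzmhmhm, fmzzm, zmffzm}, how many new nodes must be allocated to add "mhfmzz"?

2

"mhfm" is already a path in the trie; the remaining "zz" must be added.
So 6 − 4 = 2 new nodes.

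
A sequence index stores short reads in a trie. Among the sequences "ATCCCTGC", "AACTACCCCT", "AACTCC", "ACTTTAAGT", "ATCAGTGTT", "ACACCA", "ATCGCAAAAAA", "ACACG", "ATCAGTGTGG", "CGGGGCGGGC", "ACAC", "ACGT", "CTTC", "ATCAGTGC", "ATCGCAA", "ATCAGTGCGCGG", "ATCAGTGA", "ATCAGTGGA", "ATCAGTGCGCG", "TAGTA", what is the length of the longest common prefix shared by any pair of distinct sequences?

11

The deepest shared node is where two words last agree before diverging.
"ATCAGTGCGCG" and "ATCAGTGCGCGG" agree on "ATCAGTGCGCG" (11 characters) before diverging; nothing deeper is shared.
Longest shared-prefix length: 11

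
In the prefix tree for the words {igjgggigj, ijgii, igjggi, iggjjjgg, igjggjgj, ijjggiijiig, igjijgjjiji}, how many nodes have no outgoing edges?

A leaf is a node with no children — equivalently, the end of a word that is not a proper prefix of any other stored word.
Those words: "iggjjjgg", "igjgggigj", "igjggi", "igjggjgj", "igjijgjjiji", "ijgii", "ijjggiijiig"
Leaf count: 7

7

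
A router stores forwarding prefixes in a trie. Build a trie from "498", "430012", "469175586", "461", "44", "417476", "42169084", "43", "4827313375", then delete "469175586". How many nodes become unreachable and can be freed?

7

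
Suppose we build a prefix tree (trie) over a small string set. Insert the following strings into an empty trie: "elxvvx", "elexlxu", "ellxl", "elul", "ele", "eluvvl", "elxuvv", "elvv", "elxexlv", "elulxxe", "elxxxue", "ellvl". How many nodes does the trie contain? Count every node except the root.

37

Insert word by word; a character creates a node only if that edge doesn't already exist:
  "elxvvx" → 6 new (e, l, x, v, v, x)
  "elexlxu" → prefix "el" already present; 5 new (e, x, l, x, u)
  "ellxl" → prefix "el" already present; 3 new (l, x, l)
  "elul" → prefix "el" already present; 2 new (u, l)
  "ele" → prefix "ele" already present; 0 new (none)
  "eluvvl" → prefix "elu" already present; 3 new (v, v, l)
  "elxuvv" → prefix "elx" already present; 3 new (u, v, v)
  "elvv" → prefix "el" already present; 2 new (v, v)
  "elxexlv" → prefix "elx" already present; 4 new (e, x, l, v)
  "elulxxe" → prefix "elul" already present; 3 new (x, x, e)
  "elxxxue" → prefix "elx" already present; 4 new (x, x, u, e)
  "ellvl" → prefix "ell" already present; 2 new (v, l)
Total nodes = 6 + 5 + 3 + 2 + 0 + 3 + 3 + 2 + 4 + 3 + 4 + 2 = 37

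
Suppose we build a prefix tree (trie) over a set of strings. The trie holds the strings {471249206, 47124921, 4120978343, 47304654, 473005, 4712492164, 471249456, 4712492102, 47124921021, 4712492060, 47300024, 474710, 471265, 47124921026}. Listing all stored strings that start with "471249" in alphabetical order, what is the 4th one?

4712492102

Filter for "471249…" and sort: "471249206", "4712492060", "47124921", "4712492102", "47124921021", "47124921026", "4712492164", "471249456"
Position 4: 4712492102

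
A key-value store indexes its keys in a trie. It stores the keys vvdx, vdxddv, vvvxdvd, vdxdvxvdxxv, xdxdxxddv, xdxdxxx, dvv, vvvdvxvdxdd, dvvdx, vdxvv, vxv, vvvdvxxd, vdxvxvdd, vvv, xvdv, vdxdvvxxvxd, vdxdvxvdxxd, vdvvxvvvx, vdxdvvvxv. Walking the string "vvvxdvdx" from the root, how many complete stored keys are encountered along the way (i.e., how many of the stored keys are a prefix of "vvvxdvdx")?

2

Traverse "vvvxdvdx" character by character; count nodes along the way that are marked as word ends.
Prefixes of the query that are stored words: "vvv", "vvvxdvd"
Count: 2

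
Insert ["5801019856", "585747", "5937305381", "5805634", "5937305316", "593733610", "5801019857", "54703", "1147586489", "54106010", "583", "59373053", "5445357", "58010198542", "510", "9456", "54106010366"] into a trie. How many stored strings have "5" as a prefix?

Traverse to the node for "5", then collect every word in that subtree.
Matches: "510", "54106010", "54106010366", "5445357", "54703", "58010198542", "5801019856", "5801019857", "5805634", "583", "585747", "59373053", "5937305316", "5937305381", "593733610"
Count: 15

15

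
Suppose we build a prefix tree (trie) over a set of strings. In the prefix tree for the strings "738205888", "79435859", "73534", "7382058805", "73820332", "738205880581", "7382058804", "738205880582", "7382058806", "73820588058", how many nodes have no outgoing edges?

8

Leaves are exactly the stored words that no other stored word extends.
Those words: "73534", "73820332", "7382058804", "738205880581", "738205880582", "7382058806", "738205888", "79435859"
Leaf count: 8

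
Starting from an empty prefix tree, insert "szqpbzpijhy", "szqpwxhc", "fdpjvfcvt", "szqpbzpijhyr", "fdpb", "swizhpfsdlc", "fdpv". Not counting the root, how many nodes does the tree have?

37

Trace insertions, counting only characters that open a new branch:
  "szqpbzpijhy" → 11 new (s, z, q, p, b, z, p, i, j, h, y)
  "szqpwxhc" → prefix "szqp" already present; 4 new (w, x, h, c)
  "fdpjvfcvt" → 9 new (f, d, p, j, v, f, c, v, t)
  "szqpbzpijhyr" → prefix "szqpbzpijhy" already present; 1 new (r)
  "fdpb" → prefix "fdp" already present; 1 new (b)
  "swizhpfsdlc" → prefix "s" already present; 10 new (w, i, z, h, p, f, s, d, l, c)
  "fdpv" → prefix "fdp" already present; 1 new (v)
Total nodes = 11 + 4 + 9 + 1 + 1 + 10 + 1 = 37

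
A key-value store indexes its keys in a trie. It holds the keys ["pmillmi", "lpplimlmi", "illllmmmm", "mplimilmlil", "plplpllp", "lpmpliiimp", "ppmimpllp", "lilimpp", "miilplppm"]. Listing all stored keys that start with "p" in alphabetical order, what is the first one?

Filter for "p…" and sort: "plplpllp", "pmillmi", "ppmimpllp"
The 1st is plplpllp.

plplpllp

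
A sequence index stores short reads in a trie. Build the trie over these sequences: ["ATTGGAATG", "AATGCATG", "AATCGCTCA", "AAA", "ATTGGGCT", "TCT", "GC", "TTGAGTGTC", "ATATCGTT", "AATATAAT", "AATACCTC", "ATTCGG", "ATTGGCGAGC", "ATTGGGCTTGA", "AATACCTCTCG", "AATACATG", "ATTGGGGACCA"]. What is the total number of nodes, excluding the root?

Trace insertions, counting only characters that open a new branch:
  "ATTGGAATG" → 9 new (A, T, T, G, G, A, A, T, G)
  "AATGCATG" → prefix "A" already present; 7 new (A, T, G, C, A, T, G)
  "AATCGCTCA" → prefix "AAT" already present; 6 new (C, G, C, T, C, A)
  "AAA" → prefix "AA" already present; 1 new (A)
  "ATTGGGCT" → prefix "ATTGG" already present; 3 new (G, C, T)
  "TCT" → 3 new (T, C, T)
  "GC" → 2 new (G, C)
  "TTGAGTGTC" → prefix "T" already present; 8 new (T, G, A, G, T, G, T, C)
  "ATATCGTT" → prefix "AT" already present; 6 new (A, T, C, G, T, T)
  "AATATAAT" → prefix "AAT" already present; 5 new (A, T, A, A, T)
  "AATACCTC" → prefix "AATA" already present; 4 new (C, C, T, C)
  "ATTCGG" → prefix "ATT" already present; 3 new (C, G, G)
  "ATTGGCGAGC" → prefix "ATTGG" already present; 5 new (C, G, A, G, C)
  "ATTGGGCTTGA" → prefix "ATTGGGCT" already present; 3 new (T, G, A)
  "AATACCTCTCG" → prefix "AATACCTC" already present; 3 new (T, C, G)
  "AATACATG" → prefix "AATAC" already present; 3 new (A, T, G)
  "ATTGGGGACCA" → prefix "ATTGGG" already present; 5 new (G, A, C, C, A)
Total nodes = 9 + 7 + 6 + 1 + 3 + 3 + 2 + 8 + 6 + 5 + 4 + 3 + 5 + 3 + 3 + 3 + 5 = 76

76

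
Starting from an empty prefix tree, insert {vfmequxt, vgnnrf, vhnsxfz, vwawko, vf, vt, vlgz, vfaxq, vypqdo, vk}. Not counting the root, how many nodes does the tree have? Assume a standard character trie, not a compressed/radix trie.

37

For each word, the new-node count is its length minus the longest prefix already in the trie:
  "vfmequxt" → 8 new (v, f, m, e, q, u, x, t)
  "vgnnrf" → prefix "v" already present; 5 new (g, n, n, r, f)
  "vhnsxfz" → prefix "v" already present; 6 new (h, n, s, x, f, z)
  "vwawko" → prefix "v" already present; 5 new (w, a, w, k, o)
  "vf" → prefix "vf" already present; 0 new (none)
  "vt" → prefix "v" already present; 1 new (t)
  "vlgz" → prefix "v" already present; 3 new (l, g, z)
  "vfaxq" → prefix "vf" already present; 3 new (a, x, q)
  "vypqdo" → prefix "v" already present; 5 new (y, p, q, d, o)
  "vk" → prefix "v" already present; 1 new (k)
Total nodes = 8 + 5 + 6 + 5 + 0 + 1 + 3 + 3 + 5 + 1 = 37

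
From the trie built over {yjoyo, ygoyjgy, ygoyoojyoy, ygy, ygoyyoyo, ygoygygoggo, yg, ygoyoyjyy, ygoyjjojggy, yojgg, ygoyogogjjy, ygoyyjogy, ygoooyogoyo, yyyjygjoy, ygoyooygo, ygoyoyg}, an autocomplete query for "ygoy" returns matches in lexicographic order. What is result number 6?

Words with prefix "ygoy", in lexicographic order: "ygoygygoggo", "ygoyjgy", "ygoyjjojggy", "ygoyogogjjy", "ygoyoojyoy", "ygoyooygo", "ygoyoyg", "ygoyoyjyy", "ygoyyjogy", "ygoyyoyo"
Position 6: ygoyooygo

ygoyooygo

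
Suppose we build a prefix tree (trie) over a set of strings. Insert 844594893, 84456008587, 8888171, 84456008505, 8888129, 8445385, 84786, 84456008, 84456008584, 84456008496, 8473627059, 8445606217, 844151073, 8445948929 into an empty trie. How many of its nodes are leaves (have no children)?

A leaf is a node with no children — equivalently, the end of a word that is not a proper prefix of any other stored word.
Those words: "844151073", "8445385", "84456008496", "84456008505", "84456008584", "84456008587", "8445606217", "8445948929", "844594893", "8473627059", "84786", "8888129", "8888171"
Leaf count: 13

13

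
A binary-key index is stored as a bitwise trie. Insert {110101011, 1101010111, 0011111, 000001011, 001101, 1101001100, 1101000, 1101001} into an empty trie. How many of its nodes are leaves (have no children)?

6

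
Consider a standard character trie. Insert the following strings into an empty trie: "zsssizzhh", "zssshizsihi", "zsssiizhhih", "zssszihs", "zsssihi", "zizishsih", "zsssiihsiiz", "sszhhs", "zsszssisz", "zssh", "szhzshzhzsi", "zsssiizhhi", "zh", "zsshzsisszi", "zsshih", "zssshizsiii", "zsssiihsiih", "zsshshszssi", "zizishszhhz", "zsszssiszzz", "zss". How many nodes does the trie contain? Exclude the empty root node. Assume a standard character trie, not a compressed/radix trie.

Trace insertions, counting only characters that open a new branch:
  "zsssizzhh" → 9 new (z, s, s, s, i, z, z, h, h)
  "zssshizsihi" → prefix "zsss" already present; 7 new (h, i, z, s, i, h, i)
  "zsssiizhhih" → prefix "zsssi" already present; 6 new (i, z, h, h, i, h)
  "zssszihs" → prefix "zsss" already present; 4 new (z, i, h, s)
  "zsssihi" → prefix "zsssi" already present; 2 new (h, i)
  "zizishsih" → prefix "z" already present; 8 new (i, z, i, s, h, s, i, h)
  "zsssiihsiiz" → prefix "zsssii" already present; 5 new (h, s, i, i, z)
  "sszhhs" → 6 new (s, s, z, h, h, s)
  "zsszssisz" → prefix "zss" already present; 6 new (z, s, s, i, s, z)
  "zssh" → prefix "zss" already present; 1 new (h)
  "szhzshzhzsi" → prefix "s" already present; 10 new (z, h, z, s, h, z, h, z, s, i)
  "zsssiizhhi" → prefix "zsssiizhhi" already present; 0 new (none)
  "zh" → prefix "z" already present; 1 new (h)
  "zsshzsisszi" → prefix "zssh" already present; 7 new (z, s, i, s, s, z, i)
  "zsshih" → prefix "zssh" already present; 2 new (i, h)
  "zssshizsiii" → prefix "zssshizsi" already present; 2 new (i, i)
  "zsssiihsiih" → prefix "zsssiihsii" already present; 1 new (h)
  "zsshshszssi" → prefix "zssh" already present; 7 new (s, h, s, z, s, s, i)
  "zizishszhhz" → prefix "zizishs" already present; 4 new (z, h, h, z)
  "zsszssiszzz" → prefix "zsszssisz" already present; 2 new (z, z)
  "zss" → prefix "zss" already present; 0 new (none)
Total nodes = 9 + 7 + 6 + 4 + 2 + 8 + 5 + 6 + 6 + 1 + 10 + 0 + 1 + 7 + 2 + 2 + 1 + 7 + 4 + 2 + 0 = 90

90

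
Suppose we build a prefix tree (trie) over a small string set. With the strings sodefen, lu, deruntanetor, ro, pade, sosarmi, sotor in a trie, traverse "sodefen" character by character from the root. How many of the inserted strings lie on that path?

1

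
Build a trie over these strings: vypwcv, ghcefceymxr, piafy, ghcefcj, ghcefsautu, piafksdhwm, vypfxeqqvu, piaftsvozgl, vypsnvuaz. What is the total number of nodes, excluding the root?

Count nodes per top-level branch (shared prefixes stored once):
  'g'-branch (ghcefceymxr, ghcefcj, ghcefsautu): 17 nodes
  'p'-branch (piafksdhwm, piaftsvozgl, piafy): 18 nodes
  'v'-branch (vypfxeqqvu, vypsnvuaz, vypwcv): 19 nodes
Sum: 54

54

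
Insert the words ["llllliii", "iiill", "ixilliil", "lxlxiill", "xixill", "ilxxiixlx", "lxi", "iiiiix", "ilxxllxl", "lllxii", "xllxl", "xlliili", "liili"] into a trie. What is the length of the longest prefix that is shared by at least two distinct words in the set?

Equivalently: take the maximum, over all pairs, of their longest common prefix length.
e.g. "ilxxiixlx" and "ilxxllxl" share the prefix "ilxx" of length 4; no pair shares a longer one.
Longest shared-prefix length: 4

4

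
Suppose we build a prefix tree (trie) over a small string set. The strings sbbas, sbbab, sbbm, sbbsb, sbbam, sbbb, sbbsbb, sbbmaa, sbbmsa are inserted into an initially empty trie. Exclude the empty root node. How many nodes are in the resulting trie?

Trie structure (* marks end of a word):
(root)
└─ s
   └─ b
      └─ b
         ├─ a
         │  ├─ b *
         │  ├─ m *
         │  └─ s *
         ├─ b *
         ├─ m *
         │  ├─ a
         │  │  └─ a *
         │  └─ s
         │     └─ a *
         └─ s
            └─ b *
               └─ b *
Counting every labelled node above: 16.

16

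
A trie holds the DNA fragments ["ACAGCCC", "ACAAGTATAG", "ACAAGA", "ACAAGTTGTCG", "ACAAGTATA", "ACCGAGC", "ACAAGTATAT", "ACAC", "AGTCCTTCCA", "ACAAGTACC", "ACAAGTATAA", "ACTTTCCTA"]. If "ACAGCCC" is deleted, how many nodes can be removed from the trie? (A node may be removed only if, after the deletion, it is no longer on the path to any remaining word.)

A node on "ACAGCCC"'s path can go only if nothing else ends at it or branches off below it.
The suffix "GCCC" (4 nodes) is used only by "ACAGCCC"; the node for "ACA" still has the child "A", so pruning stops there.
Nodes removed: 4

4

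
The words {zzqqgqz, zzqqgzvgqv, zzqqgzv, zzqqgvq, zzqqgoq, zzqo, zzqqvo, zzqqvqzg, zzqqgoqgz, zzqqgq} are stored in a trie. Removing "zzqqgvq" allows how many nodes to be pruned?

Walk "zzqqgvq" from the leaf back toward the root, removing each node that no remaining word uses.
The suffix "vq" (2 nodes) is used only by "zzqqgvq"; the node for "zzqqg" still has the child "q", so pruning stops there.
Nodes removed: 2

2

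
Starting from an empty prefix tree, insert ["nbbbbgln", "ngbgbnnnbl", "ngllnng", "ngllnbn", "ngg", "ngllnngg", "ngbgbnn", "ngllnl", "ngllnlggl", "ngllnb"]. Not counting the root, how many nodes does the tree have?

30

Trace insertions, counting only characters that open a new branch:
  "nbbbbgln" → 8 new (n, b, b, b, b, g, l, n)
  "ngbgbnnnbl" → prefix "n" already present; 9 new (g, b, g, b, n, n, n, b, l)
  "ngllnng" → prefix "ng" already present; 5 new (l, l, n, n, g)
  "ngllnbn" → prefix "nglln" already present; 2 new (b, n)
  "ngg" → prefix "ng" already present; 1 new (g)
  "ngllnngg" → prefix "ngllnng" already present; 1 new (g)
  "ngbgbnn" → prefix "ngbgbnn" already present; 0 new (none)
  "ngllnl" → prefix "nglln" already present; 1 new (l)
  "ngllnlggl" → prefix "ngllnl" already present; 3 new (g, g, l)
  "ngllnb" → prefix "ngllnb" already present; 0 new (none)
Total nodes = 8 + 9 + 5 + 2 + 1 + 1 + 0 + 1 + 3 + 0 = 30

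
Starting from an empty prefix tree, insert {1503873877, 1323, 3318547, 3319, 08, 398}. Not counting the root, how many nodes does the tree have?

25

Trace insertions, counting only characters that open a new branch:
  "1503873877" → 10 new (1, 5, 0, 3, 8, 7, 3, 8, 7, 7)
  "1323" → prefix "1" already present; 3 new (3, 2, 3)
  "3318547" → 7 new (3, 3, 1, 8, 5, 4, 7)
  "3319" → prefix "331" already present; 1 new (9)
  "08" → 2 new (0, 8)
  "398" → prefix "3" already present; 2 new (9, 8)
Total nodes = 10 + 3 + 7 + 1 + 2 + 2 = 25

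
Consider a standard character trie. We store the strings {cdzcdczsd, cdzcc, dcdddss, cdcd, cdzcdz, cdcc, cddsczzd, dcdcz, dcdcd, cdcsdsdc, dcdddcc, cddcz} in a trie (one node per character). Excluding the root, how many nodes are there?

39

Trie structure (* marks end of a word):
(root)
├─ c
│  └─ d
│     ├─ c
│     │  ├─ c *
│     │  ├─ d *
│     │  └─ s
│     │     └─ d
│     │        └─ s
│     │           └─ d
│     │              └─ c *
│     ├─ d
│     │  ├─ c
│     │  │  └─ z *
│     │  └─ s
│     │     └─ c
│     │        └─ z
│     │           └─ z
│     │              └─ d *
│     └─ z
│        └─ c
│           ├─ c *
│           └─ d
│              ├─ c
│              │  └─ z
│              │     └─ s
│              │        └─ d *
│              └─ z *
└─ d
   └─ c
      └─ d
         ├─ c
         │  ├─ d *
         │  └─ z *
         └─ d
            └─ d
               ├─ c
               │  └─ c *
               └─ s
                  └─ s *
Counting every labelled node above: 39.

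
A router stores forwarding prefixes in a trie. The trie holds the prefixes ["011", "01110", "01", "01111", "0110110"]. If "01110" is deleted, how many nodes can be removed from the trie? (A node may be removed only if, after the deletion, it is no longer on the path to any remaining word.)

A node on "01110"'s path can go only if nothing else ends at it or branches off below it.
The suffix "0" (1 node) is used only by "01110"; the node for "0111" still has the child "1", so pruning stops there.
Nodes removed: 1

1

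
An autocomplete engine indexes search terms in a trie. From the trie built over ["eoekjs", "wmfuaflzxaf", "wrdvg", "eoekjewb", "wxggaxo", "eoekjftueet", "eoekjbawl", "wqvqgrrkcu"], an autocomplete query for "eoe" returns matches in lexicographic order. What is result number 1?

Words with prefix "eoe", in lexicographic order: "eoekjbawl", "eoekjewb", "eoekjftueet", "eoekjs"
Position 1: eoekjbawl

eoekjbawl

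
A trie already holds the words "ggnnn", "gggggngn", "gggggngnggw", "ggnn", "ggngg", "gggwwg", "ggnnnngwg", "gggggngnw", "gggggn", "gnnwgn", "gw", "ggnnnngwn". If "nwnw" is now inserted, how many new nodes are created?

4

"nwnw" shares no prefix with any stored word, so all 4 characters open new nodes.
4 − 0 = 4 new nodes.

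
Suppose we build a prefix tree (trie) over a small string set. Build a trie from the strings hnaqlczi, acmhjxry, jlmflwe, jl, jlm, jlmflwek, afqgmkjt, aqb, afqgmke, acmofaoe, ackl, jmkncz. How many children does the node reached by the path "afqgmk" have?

The children of the "afqgmk" node are the distinct next characters among strings starting with "afqgmk".
Characters that immediately follow "afqgmk" among the stored strings: {e, j}.
That node has 2 child edges.

2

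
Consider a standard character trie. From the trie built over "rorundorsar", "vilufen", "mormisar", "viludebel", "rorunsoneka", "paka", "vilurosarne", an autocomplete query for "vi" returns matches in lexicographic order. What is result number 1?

viludebel

Words with prefix "vi", in lexicographic order: "viludebel", "vilufen", "vilurosarne"
The 1st is viludebel.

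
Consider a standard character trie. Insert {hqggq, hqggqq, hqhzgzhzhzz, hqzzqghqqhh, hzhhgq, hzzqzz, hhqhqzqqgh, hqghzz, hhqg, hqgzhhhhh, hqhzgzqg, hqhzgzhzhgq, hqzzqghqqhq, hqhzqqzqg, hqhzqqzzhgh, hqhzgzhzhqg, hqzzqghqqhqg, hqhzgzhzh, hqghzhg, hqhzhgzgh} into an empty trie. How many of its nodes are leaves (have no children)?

17

Leaves are exactly the stored words that no other stored word extends.
Those words: "hhqg", "hhqhqzqqgh", "hqggqq", "hqghzhg", "hqghzz", "hqgzhhhhh", "hqhzgzhzhgq", "hqhzgzhzhqg", "hqhzgzhzhzz", "hqhzgzqg", "hqhzhgzgh", "hqhzqqzqg", "hqhzqqzzhgh", "hqzzqghqqhh", "hqzzqghqqhqg", "hzhhgq", "hzzqzz"
Leaf count: 17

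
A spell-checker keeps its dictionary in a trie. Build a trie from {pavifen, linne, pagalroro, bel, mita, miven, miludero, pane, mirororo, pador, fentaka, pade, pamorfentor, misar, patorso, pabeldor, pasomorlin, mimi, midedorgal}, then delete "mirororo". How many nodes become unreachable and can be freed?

Walk "mirororo" from the leaf back toward the root, removing each node that no remaining word uses.
The suffix "rororo" (6 nodes) is used only by "mirororo"; the node for "mi" still has the child "t", so pruning stops there.
Nodes removed: 6

6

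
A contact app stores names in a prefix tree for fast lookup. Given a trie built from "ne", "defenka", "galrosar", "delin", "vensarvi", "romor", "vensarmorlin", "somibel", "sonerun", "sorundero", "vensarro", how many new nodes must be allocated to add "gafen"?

The longest prefix of "gafen" already in the trie is "ga" (length 2).
So 5 − 2 = 3 new nodes.

3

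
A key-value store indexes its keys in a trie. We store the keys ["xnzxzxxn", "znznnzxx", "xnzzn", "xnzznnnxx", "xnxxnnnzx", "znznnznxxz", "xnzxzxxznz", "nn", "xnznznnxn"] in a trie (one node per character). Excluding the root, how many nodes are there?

44

Trace insertions, counting only characters that open a new branch:
  "xnzxzxxn" → 8 new (x, n, z, x, z, x, x, n)
  "znznnzxx" → 8 new (z, n, z, n, n, z, x, x)
  "xnzzn" → prefix "xnz" already present; 2 new (z, n)
  "xnzznnnxx" → prefix "xnzzn" already present; 4 new (n, n, x, x)
  "xnxxnnnzx" → prefix "xn" already present; 7 new (x, x, n, n, n, z, x)
  "znznnznxxz" → prefix "znznnz" already present; 4 new (n, x, x, z)
  "xnzxzxxznz" → prefix "xnzxzxx" already present; 3 new (z, n, z)
  "nn" → 2 new (n, n)
  "xnznznnxn" → prefix "xnz" already present; 6 new (n, z, n, n, x, n)
Total nodes = 8 + 8 + 2 + 4 + 7 + 4 + 3 + 2 + 6 = 44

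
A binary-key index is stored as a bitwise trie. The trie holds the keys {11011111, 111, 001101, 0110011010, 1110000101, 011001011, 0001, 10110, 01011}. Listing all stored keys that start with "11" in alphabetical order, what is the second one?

Words with prefix "11", in lexicographic order: "11011111", "111", "1110000101"
Position 2: 111

111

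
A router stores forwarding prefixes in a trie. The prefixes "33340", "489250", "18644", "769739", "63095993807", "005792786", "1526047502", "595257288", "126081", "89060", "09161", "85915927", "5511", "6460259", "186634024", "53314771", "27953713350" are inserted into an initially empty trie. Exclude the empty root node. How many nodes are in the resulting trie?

114

For each word, the new-node count is its length minus the longest prefix already in the trie:
  "33340" → 5 new (3, 3, 3, 4, 0)
  "489250" → 6 new (4, 8, 9, 2, 5, 0)
  "18644" → 5 new (1, 8, 6, 4, 4)
  "769739" → 6 new (7, 6, 9, 7, 3, 9)
  "63095993807" → 11 new (6, 3, 0, 9, 5, 9, 9, 3, 8, 0, 7)
  "005792786" → 9 new (0, 0, 5, 7, 9, 2, 7, 8, 6)
  "1526047502" → prefix "1" already present; 9 new (5, 2, 6, 0, 4, 7, 5, 0, 2)
  "595257288" → 9 new (5, 9, 5, 2, 5, 7, 2, 8, 8)
  "126081" → prefix "1" already present; 5 new (2, 6, 0, 8, 1)
  "89060" → 5 new (8, 9, 0, 6, 0)
  "09161" → prefix "0" already present; 4 new (9, 1, 6, 1)
  "85915927" → prefix "8" already present; 7 new (5, 9, 1, 5, 9, 2, 7)
  "5511" → prefix "5" already present; 3 new (5, 1, 1)
  "6460259" → prefix "6" already present; 6 new (4, 6, 0, 2, 5, 9)
  "186634024" → prefix "186" already present; 6 new (6, 3, 4, 0, 2, 4)
  "53314771" → prefix "5" already present; 7 new (3, 3, 1, 4, 7, 7, 1)
  "27953713350" → 11 new (2, 7, 9, 5, 3, 7, 1, 3, 3, 5, 0)
Total nodes = 5 + 6 + 5 + 6 + 11 + 9 + 9 + 9 + 5 + 5 + 4 + 7 + 3 + 6 + 6 + 7 + 11 = 114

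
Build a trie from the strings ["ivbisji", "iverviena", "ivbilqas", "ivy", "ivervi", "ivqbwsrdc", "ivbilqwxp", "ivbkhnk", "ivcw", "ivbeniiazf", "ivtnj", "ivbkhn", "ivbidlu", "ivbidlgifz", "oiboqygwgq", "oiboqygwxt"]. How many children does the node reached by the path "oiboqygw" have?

2

Follow the path "oiboqygw" to its node, then look at its outgoing edges.
Characters that immediately follow "oiboqygw" among the stored strings: {g, x}.
That node has 2 child edges.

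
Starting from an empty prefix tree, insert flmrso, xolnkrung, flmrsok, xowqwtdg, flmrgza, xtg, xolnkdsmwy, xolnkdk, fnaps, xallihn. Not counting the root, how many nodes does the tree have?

43

Count nodes per top-level branch (shared prefixes stored once):
  'f'-branch (flmrgza, flmrso, flmrsok, fnaps): 14 nodes
  'x'-branch (xallihn, xolnkdk, xolnkdsmwy, xolnkrung, xowqwtdg, xtg): 29 nodes
Sum: 43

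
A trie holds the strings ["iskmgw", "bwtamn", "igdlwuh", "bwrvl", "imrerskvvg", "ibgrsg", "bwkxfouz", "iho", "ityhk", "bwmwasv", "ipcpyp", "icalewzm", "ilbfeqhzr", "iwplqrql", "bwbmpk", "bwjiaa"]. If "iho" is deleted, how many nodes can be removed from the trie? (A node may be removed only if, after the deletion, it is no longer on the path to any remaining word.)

2

After clearing the end-marker at "iho", prune upward until reaching a node still needed by another word.
The suffix "ho" (2 nodes) is used only by "iho"; the node for "i" still has the child "s", so pruning stops there.
Nodes removed: 2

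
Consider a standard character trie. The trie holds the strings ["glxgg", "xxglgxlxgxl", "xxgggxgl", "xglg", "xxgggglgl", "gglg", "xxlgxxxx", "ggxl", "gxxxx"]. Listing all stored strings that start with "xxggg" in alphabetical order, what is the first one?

Filter for "xxggg…" and sort: "xxgggglgl", "xxgggxgl"
The 1st is xxgggglgl.

xxgggglgl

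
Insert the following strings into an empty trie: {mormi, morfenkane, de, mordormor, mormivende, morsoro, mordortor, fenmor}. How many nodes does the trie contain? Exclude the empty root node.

Insert word by word; a character creates a node only if that edge doesn't already exist:
  "mormi" → 5 new (m, o, r, m, i)
  "morfenkane" → prefix "mor" already present; 7 new (f, e, n, k, a, n, e)
  "de" → 2 new (d, e)
  "mordormor" → prefix "mor" already present; 6 new (d, o, r, m, o, r)
  "mormivende" → prefix "mormi" already present; 5 new (v, e, n, d, e)
  "morsoro" → prefix "mor" already present; 4 new (s, o, r, o)
  "mordortor" → prefix "mordor" already present; 3 new (t, o, r)
  "fenmor" → 6 new (f, e, n, m, o, r)
Total nodes = 5 + 7 + 2 + 6 + 5 + 4 + 3 + 6 = 38

38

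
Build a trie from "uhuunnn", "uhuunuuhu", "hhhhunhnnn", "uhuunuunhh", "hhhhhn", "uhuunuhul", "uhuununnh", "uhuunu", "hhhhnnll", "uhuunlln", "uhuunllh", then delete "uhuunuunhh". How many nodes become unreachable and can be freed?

After clearing the end-marker at "uhuunuunhh", prune upward until reaching a node still needed by another word.
The suffix "nhh" (3 nodes) is used only by "uhuunuunhh"; the node for "uhuunuu" still has the child "h", so pruning stops there.
Nodes removed: 3

3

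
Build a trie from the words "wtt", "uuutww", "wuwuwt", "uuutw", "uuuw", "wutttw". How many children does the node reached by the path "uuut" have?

1

The children of the "uuut" node are the distinct next characters among strings starting with "uuut".
Characters that immediately follow "uuut" among the stored strings: {w}.
That node has 1 child edge.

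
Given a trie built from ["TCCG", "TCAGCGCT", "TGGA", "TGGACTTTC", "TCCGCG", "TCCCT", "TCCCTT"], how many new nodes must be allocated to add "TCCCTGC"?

2

"TCCCT" is already a path in the trie; the remaining "GC" must be added.
So 7 − 5 = 2 new nodes.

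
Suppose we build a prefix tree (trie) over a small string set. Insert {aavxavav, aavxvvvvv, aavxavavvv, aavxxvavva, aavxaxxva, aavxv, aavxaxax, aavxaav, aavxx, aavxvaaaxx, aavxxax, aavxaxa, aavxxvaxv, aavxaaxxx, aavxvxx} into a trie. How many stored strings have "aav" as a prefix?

Traverse to the node for "aav", then collect every word in that subtree.
Matches: "aavxaav", "aavxaaxxx", "aavxavav", "aavxavavvv", "aavxaxa", "aavxaxax", "aavxaxxva", "aavxv", "aavxvaaaxx", "aavxvvvvv", "aavxvxx", "aavxx", "aavxxax", "aavxxvavva", "aavxxvaxv"
Count: 15

15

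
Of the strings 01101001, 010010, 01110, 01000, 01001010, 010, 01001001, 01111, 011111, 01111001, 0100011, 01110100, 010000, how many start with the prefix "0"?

Filter for entries beginning with "0":
Words under "0": 010, 01000, 010000, 0100011, 010010, 01001001, 01001010, 01101001, 01110, 01110100, 01111, 01111001, 011111
Count: 13

13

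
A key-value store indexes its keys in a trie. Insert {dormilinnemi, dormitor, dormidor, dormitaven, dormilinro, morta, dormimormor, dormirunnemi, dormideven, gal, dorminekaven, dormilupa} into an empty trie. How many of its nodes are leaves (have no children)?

12

A leaf is a node with no children — equivalently, the end of a word that is not a proper prefix of any other stored word.
Those words: "dormideven", "dormidor", "dormilinnemi", "dormilinro", "dormilupa", "dormimormor", "dorminekaven", "dormirunnemi", "dormitaven", "dormitor", "gal", "morta"
Leaf count: 12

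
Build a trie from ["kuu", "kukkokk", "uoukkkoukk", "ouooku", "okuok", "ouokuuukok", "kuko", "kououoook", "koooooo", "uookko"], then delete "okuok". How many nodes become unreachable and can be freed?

After clearing the end-marker at "okuok", prune upward until reaching a node still needed by another word.
The suffix "kuok" (4 nodes) is used only by "okuok"; the node for "o" still has the child "u", so pruning stops there.
Nodes removed: 4

4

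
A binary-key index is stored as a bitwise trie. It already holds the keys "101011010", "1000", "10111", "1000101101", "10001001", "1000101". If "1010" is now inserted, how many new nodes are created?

0

Every character of "1010" already lies on an existing path (it is a prefix of some stored word).
No new nodes are needed: 0.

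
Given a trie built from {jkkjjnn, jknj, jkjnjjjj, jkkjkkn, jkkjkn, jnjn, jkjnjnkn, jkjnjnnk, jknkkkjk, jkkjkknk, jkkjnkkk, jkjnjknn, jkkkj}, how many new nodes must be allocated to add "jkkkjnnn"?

The longest prefix of "jkkkjnnn" already in the trie is "jkkkj" (length 5).
New nodes needed: |"jkkkjnnn"| − 5 = 8 − 5 = 3.

3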